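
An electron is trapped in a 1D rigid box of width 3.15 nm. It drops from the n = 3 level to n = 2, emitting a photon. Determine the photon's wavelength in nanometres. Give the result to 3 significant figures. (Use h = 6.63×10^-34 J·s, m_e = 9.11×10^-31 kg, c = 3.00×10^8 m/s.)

λ = 6.54×10^3 nm

E_1 = h²/(8m_eL²) = 6.079×10^-21 J, so ΔE = (3² − 2²)E_1 = 3.040×10^-20 J.
λ = hc/ΔE = (6.63×10^-34·3.00×10^8)/3.040×10^-20 = 6.54×10^-6 m = 6.54×10^3 nm.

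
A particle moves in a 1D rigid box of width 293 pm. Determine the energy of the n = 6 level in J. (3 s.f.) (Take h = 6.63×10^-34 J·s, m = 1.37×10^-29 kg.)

E_6 = 1.68×10^-18 J

For an infinite well E_n = n²h²/(8mL²), so E_1 = h²/(8mL²) = (6.63×10^-34)²/(8·1.37×10^-29·(2.93×10^-10 m)²) = 4.672×10^-20 J.
Then E_6 = 6²·E_1 = 36·4.672×10^-20 J = 1.68×10^-18 J.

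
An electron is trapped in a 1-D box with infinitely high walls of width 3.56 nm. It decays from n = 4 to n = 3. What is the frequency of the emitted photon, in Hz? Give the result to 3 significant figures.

f = 5.02×10^13 Hz

E_1 = h²/(8m_eL²) = 4.754×10^-21 J and ΔE = (4² − 3²)E_1 = 3.328×10^-20 J.
f = ΔE/h = 3.328×10^-20/6.626×10^-34 = 5.02×10^13 Hz.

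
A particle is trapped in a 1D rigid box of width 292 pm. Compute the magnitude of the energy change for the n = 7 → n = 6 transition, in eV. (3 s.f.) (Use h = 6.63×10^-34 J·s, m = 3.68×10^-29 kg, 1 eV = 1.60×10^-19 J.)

E_1 = h²/(8mL²) = 1.751×10^-20 J.
|ΔE| = |7² − 6²|·E_1 = 13·1.751×10^-20 J = 2.276×10^-19 J = 1.42 eV.

|ΔE| = 1.42 eV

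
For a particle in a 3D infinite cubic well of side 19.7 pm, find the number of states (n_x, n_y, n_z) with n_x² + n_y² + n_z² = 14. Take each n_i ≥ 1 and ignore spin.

degeneracy = 6

The level has n_x² + n_y² + n_z² = 14. The ordered positive-integer solutions are (1, 2, 3), (1, 3, 2), (2, 1, 3), (2, 3, 1), (3, 1, 2), (3, 2, 1).
That gives 6 states.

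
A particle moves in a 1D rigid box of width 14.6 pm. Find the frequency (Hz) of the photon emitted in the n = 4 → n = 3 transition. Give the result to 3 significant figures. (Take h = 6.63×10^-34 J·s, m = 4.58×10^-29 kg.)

E_1 = h²/(8mL²) = 5.628×10^-18 J and ΔE = (4² − 3²)E_1 = 3.940×10^-17 J.
f = ΔE/h = 3.940×10^-17/6.63×10^-34 = 5.94×10^16 Hz.

f = 5.94×10^16 Hz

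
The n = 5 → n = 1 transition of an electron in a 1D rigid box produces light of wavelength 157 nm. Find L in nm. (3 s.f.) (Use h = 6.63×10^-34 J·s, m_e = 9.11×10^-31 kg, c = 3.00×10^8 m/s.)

L = 1.07 nm

The photon carries ΔE = hc/λ = 6.63×10^-34·3.00×10^8/1.57×10^-7 m = 1.267×10^-18 J.
Since ΔE = (5² − 1²)E_1, E_1 = 5.279×10^-20 J, and L = h/√(8m_eE_1) = 1.07×10^-9 m = 1.07 nm.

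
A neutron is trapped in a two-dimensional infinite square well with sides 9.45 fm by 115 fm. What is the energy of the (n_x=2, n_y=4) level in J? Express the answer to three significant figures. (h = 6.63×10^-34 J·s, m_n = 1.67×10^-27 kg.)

For a 2D rectangular well E = (h²/8m_n)·Σ n_i²/L_i² = (6.63×10^-34)²/(8·1.67×10^-27) · [2²/(9.45 fm)² + 4²/(115 fm)²].
Evaluating gives E = 1.51×10^-12 J.

E = 1.51×10^-12 J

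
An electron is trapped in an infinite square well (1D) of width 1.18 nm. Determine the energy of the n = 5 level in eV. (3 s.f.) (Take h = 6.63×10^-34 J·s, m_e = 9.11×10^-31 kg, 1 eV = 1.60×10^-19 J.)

E_5 = 6.77 eV

For an infinite well E_n = n²h²/(8m_eL²), so E_1 = h²/(8m_eL²) = (6.63×10^-34)²/(8·9.11×10^-31·(1.18×10^-9 m)²) = 4.332×10^-20 J.
Then E_5 = 5²·E_1 = 25·4.332×10^-20 J = 1.083×10^-18 J.
Converting, E_5 = 1.083×10^-18 J / (1.60×10^-19 J/eV) = 6.77 eV.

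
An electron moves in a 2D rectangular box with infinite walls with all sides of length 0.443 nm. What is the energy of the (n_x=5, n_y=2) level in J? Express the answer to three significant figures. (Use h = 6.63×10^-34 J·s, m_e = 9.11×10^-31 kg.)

E = 8.91×10^-18 J

For a 2D rectangular well E = (h²/8m_e)·Σ n_i²/L_i² = (6.63×10^-34)²/(8·9.11×10^-31) · [5²/(0.443 nm)² + 2²/(0.443 nm)²].
Evaluating gives E = 8.91×10^-18 J.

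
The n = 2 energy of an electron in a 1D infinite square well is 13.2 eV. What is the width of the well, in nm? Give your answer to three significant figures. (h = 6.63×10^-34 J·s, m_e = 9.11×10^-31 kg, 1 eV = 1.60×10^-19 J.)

From E_n = n²h²/(8m_eL²), L = n·h/√(8m_eE_n).
E_2 = 13.2 eV = 2.112×10^-18 J, so L = 2·6.63×10^-34/√(8·9.11×10^-31·2.112×10^-18) = 3.38×10^-10 m = 0.338 nm.

L = 0.338 nm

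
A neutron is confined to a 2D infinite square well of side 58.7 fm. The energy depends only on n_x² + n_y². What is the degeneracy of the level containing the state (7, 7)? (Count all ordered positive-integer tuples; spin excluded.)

degeneracy = 1

The level has n_x² + n_y² = 98. The ordered positive-integer solutions are (7, 7).
That gives 1 state.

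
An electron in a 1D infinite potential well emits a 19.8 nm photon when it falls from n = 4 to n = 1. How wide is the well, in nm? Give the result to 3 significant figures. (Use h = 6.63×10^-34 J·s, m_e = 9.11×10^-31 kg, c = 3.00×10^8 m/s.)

The photon carries ΔE = hc/λ = 6.63×10^-34·3.00×10^8/1.98×10^-8 m = 1.005×10^-17 J.
Since ΔE = (4² − 1²)E_1, E_1 = 6.700×10^-19 J, and L = h/√(8m_eE_1) = 3.00×10^-10 m = 0.300 nm.

L = 0.300 nm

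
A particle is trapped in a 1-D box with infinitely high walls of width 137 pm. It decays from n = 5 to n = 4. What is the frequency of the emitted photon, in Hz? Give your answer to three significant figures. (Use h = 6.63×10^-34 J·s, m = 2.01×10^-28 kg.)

E_1 = h²/(8mL²) = 1.456×10^-20 J and ΔE = (5² − 4²)E_1 = 1.310×10^-19 J.
f = ΔE/h = 1.310×10^-19/6.63×10^-34 = 1.98×10^14 Hz.

f = 1.98×10^14 Hz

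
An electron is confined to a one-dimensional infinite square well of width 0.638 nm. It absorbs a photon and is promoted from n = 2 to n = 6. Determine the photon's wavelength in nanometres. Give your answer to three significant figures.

E_1 = h²/(8m_eL²) = 1.480×10^-19 J, so ΔE = (6² − 2²)E_1 = 4.736×10^-18 J.
λ = hc/ΔE = (6.626×10^-34·2.998×10^8)/4.736×10^-18 = 4.19×10^-8 m = 41.9 nm.

λ = 41.9 nm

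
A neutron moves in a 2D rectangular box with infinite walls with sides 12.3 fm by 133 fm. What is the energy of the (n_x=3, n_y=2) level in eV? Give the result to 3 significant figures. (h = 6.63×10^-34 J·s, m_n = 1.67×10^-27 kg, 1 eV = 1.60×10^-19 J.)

For a 2D rectangular well E = (h²/8m_n)·Σ n_i²/L_i² = (6.63×10^-34)²/(8·1.67×10^-27) · [3²/(12.3 fm)² + 2²/(133 fm)²].
Evaluating gives E = 1.965×10^-12 J = 1.23×10^7 eV.

E = 1.23×10^7 eV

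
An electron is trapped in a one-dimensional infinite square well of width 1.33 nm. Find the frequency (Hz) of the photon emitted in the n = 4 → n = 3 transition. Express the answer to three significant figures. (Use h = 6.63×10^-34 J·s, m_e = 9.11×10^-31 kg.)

f = 3.60×10^14 Hz

E_1 = h²/(8m_eL²) = 3.410×10^-20 J and ΔE = (4² − 3²)E_1 = 2.387×10^-19 J.
f = ΔE/h = 2.387×10^-19/6.63×10^-34 = 3.60×10^14 Hz.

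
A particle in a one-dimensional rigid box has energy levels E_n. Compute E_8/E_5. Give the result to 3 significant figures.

E_n ∝ n², so E_8/E_5 = 8²/5² = 64/25 = 2.56.

2.56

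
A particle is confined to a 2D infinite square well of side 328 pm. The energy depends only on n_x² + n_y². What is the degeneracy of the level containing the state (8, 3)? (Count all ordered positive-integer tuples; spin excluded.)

degeneracy = 2

The level has n_x² + n_y² = 73. The ordered positive-integer solutions are (3, 8), (8, 3).
That gives 2 states.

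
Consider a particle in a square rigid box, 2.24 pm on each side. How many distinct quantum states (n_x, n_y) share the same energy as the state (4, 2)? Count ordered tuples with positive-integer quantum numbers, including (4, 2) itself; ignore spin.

degeneracy = 2

The level has n_x² + n_y² = 20. The ordered positive-integer solutions are (2, 4), (4, 2).
That gives 2 states.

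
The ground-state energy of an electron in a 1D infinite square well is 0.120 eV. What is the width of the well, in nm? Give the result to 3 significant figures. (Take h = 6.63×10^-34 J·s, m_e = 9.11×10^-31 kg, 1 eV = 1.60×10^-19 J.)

L = 1.77 nm

From E_n = n²h²/(8m_eL²), L = n·h/√(8m_eE_n).
E_1 = 0.120 eV = 1.920×10^-20 J, so L = 1·6.63×10^-34/√(8·9.11×10^-31·1.920×10^-20) = 1.77×10^-9 m = 1.77 nm.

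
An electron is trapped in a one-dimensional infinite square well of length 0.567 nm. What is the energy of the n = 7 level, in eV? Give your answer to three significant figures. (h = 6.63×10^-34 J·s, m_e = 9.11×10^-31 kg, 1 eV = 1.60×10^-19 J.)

For an infinite well E_n = n²h²/(8m_eL²), so E_1 = h²/(8m_eL²) = (6.63×10^-34)²/(8·9.11×10^-31·(5.67×10^-10 m)²) = 1.876×10^-19 J.
Then E_7 = 7²·E_1 = 49·1.876×10^-19 J = 9.192×10^-18 J.
Converting, E_7 = 9.192×10^-18 J / (1.60×10^-19 J/eV) = 57.5 eV.

E_7 = 57.5 eV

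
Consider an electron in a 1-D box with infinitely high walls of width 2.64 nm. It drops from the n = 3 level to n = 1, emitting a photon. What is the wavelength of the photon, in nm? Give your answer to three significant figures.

λ = 2.87×10^3 nm

E_1 = h²/(8m_eL²) = 8.644×10^-21 J, so ΔE = (3² − 1²)E_1 = 6.915×10^-20 J.
λ = hc/ΔE = (6.626×10^-34·2.998×10^8)/6.915×10^-20 = 2.87×10^-6 m = 2.87×10^3 nm.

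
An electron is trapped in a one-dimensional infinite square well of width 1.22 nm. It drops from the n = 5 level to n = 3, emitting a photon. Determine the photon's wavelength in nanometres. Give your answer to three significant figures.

λ = 307 nm

E_1 = h²/(8m_eL²) = 4.048×10^-20 J, so ΔE = (5² − 3²)E_1 = 6.477×10^-19 J.
λ = hc/ΔE = (6.626×10^-34·2.998×10^8)/6.477×10^-19 = 3.07×10^-7 m = 307 nm.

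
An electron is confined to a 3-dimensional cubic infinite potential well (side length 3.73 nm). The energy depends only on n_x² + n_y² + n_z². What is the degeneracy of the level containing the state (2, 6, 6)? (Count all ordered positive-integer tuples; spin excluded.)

The level has n_x² + n_y² + n_z² = 76. The ordered positive-integer solutions are (2, 6, 6), (6, 2, 6), (6, 6, 2).
That gives 3 states.

degeneracy = 3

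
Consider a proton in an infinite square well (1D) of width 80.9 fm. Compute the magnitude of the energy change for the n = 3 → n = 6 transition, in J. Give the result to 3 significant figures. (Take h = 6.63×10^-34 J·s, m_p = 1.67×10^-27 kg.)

E_1 = h²/(8m_pL²) = 5.027×10^-15 J.
|ΔE| = |3² − 6²|·E_1 = 27·5.027×10^-15 J = 1.36×10^-13 J.

|ΔE| = 1.36×10^-13 J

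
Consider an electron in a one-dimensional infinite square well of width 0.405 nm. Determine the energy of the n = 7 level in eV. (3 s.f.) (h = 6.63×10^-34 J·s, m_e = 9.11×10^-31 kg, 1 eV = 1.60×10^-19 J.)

E_7 = 113 eV

For an infinite well E_n = n²h²/(8m_eL²), so E_1 = h²/(8m_eL²) = (6.63×10^-34)²/(8·9.11×10^-31·(4.05×10^-10 m)²) = 3.677×10^-19 J.
Then E_7 = 7²·E_1 = 49·3.677×10^-19 J = 1.802×10^-17 J.
Converting, E_7 = 1.802×10^-17 J / (1.60×10^-19 J/eV) = 113 eV.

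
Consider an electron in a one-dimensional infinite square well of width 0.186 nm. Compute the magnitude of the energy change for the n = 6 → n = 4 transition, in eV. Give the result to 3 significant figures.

E_1 = h²/(8m_eL²) = 1.741×10^-18 J.
|ΔE| = |6² − 4²|·E_1 = 20·1.741×10^-18 J = 3.482×10^-17 J = 217 eV.

|ΔE| = 217 eV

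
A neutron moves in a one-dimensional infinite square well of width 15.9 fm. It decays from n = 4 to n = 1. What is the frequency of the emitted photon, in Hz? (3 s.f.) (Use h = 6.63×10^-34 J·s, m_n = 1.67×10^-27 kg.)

f = 2.94×10^21 Hz

E_1 = h²/(8m_nL²) = 1.301×10^-13 J and ΔE = (4² − 1²)E_1 = 1.951×10^-12 J.
f = ΔE/h = 1.951×10^-12/6.63×10^-34 = 2.94×10^21 Hz.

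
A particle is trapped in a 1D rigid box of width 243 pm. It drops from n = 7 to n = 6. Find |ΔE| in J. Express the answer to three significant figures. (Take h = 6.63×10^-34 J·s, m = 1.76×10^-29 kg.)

|ΔE| = 6.87×10^-19 J

E_1 = h²/(8mL²) = 5.287×10^-20 J.
|ΔE| = |7² − 6²|·E_1 = 13·5.287×10^-20 J = 6.87×10^-19 J.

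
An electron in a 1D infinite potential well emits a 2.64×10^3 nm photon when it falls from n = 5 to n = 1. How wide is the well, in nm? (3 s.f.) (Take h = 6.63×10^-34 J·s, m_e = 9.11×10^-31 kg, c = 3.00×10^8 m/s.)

L = 4.38 nm

The photon carries ΔE = hc/λ = 6.63×10^-34·3.00×10^8/2.64×10^-6 m = 7.534×10^-20 J.
Since ΔE = (5² − 1²)E_1, E_1 = 3.139×10^-21 J, and L = h/√(8m_eE_1) = 4.38×10^-9 m = 4.38 nm.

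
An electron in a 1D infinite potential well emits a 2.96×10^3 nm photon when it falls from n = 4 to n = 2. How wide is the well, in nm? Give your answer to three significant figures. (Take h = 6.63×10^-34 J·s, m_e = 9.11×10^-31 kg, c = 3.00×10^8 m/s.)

The photon carries ΔE = hc/λ = 6.63×10^-34·3.00×10^8/2.96×10^-6 m = 6.720×10^-20 J.
Since ΔE = (4² − 2²)E_1, E_1 = 5.600×10^-21 J, and L = h/√(8m_eE_1) = 3.28×10^-9 m = 3.28 nm.

L = 3.28 nm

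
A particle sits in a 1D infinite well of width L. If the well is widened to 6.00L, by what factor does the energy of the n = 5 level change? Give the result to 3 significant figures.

E_n ∝ 1/L², so the energy scales by 1/6.00² = 0.0278.

0.0278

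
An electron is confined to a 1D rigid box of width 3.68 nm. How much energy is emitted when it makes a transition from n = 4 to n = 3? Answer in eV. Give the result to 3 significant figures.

E_1 = h²/(8m_eL²) = 4.449×10^-21 J.
|ΔE| = |4² − 3²|·E_1 = 7·4.449×10^-21 J = 3.114×10^-20 J = 0.194 eV.

|ΔE| = 0.194 eV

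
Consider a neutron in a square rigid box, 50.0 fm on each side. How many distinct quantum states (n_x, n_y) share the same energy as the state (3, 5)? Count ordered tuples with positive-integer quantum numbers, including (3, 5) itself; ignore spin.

The level has n_x² + n_y² = 34. The ordered positive-integer solutions are (3, 5), (5, 3).
That gives 2 states.

degeneracy = 2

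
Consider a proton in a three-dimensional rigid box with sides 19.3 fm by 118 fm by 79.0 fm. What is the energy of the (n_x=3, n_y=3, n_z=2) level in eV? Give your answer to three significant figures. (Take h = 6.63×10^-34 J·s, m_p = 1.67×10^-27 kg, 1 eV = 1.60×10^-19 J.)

E = 5.23×10^6 eV

For a 3D rectangular well E = (h²/8m_p)·Σ n_i²/L_i² = (6.63×10^-34)²/(8·1.67×10^-27) · [3²/(19.3 fm)² + 3²/(118 fm)² + 2²/(79.0 fm)²].
Evaluating gives E = 8.373×10^-13 J = 5.23×10^6 eV.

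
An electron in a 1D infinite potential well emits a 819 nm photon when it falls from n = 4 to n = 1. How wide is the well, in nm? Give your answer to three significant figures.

The photon carries ΔE = hc/λ = 6.626×10^-34·2.998×10^8/8.19×10^-7 m = 2.425×10^-19 J.
Since ΔE = (4² − 1²)E_1, E_1 = 1.617×10^-20 J, and L = h/√(8m_eE_1) = 1.93×10^-9 m = 1.93 nm.

L = 1.93 nm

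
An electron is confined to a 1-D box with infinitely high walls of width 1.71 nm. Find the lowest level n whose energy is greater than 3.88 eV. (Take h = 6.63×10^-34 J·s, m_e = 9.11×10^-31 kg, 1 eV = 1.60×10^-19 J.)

E_1 = h²/(8m_eL²) = 2.063×10^-20 J = 0.1289 eV.
Need n² > 3.88/0.1289 = 30.10, i.e. n > 5.486.
The smallest integer satisfying this is n = 6.

n = 6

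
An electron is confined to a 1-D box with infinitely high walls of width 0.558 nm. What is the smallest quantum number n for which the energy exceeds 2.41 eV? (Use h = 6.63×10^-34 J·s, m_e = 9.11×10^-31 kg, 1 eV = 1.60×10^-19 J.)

n = 2

E_1 = h²/(8m_eL²) = 1.937×10^-19 J = 1.211 eV.
Need n² > 2.41/1.211 = 1.990, i.e. n > 1.411.
The smallest integer satisfying this is n = 2.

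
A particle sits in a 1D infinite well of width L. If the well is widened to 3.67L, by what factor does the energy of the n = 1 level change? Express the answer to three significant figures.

E_n ∝ 1/L², so the energy scales by 1/3.67² = 0.0742.

0.0742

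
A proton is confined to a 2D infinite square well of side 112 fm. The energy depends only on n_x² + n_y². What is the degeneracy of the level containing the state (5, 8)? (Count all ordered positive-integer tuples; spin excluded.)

The level has n_x² + n_y² = 89. The ordered positive-integer solutions are (5, 8), (8, 5).
That gives 2 states.

degeneracy = 2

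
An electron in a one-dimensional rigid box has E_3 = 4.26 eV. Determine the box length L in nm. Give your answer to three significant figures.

L = 0.891 nm

From E_n = n²h²/(8m_eL²), L = n·h/√(8m_eE_n).
E_3 = 4.26 eV = 6.825×10^-19 J, so L = 3·6.626×10^-34/√(8·9.109×10^-31·6.825×10^-19) = 8.91×10^-10 m = 0.891 nm.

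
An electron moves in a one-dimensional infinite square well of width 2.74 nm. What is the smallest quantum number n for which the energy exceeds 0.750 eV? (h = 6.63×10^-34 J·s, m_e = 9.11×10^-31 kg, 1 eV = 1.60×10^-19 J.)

E_1 = h²/(8m_eL²) = 8.034×10^-21 J = 0.05021 eV.
Need n² > 0.750/0.05021 = 14.94, i.e. n > 3.865.
The smallest integer satisfying this is n = 4.

n = 4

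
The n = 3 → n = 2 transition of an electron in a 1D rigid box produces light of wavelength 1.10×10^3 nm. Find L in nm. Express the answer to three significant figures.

L = 1.29 nm

The photon carries ΔE = hc/λ = 6.626×10^-34·2.998×10^8/1.10×10^-6 m = 1.806×10^-19 J.
Since ΔE = (3² − 2²)E_1, E_1 = 3.612×10^-20 J, and L = h/√(8m_eE_1) = 1.29×10^-9 m = 1.29 nm.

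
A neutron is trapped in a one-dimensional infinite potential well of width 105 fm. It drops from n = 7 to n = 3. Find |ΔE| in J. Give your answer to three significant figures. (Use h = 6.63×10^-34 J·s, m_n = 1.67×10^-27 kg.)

|ΔE| = 1.19×10^-13 J

E_1 = h²/(8m_nL²) = 2.984×10^-15 J.
|ΔE| = |7² − 3²|·E_1 = 40·2.984×10^-15 J = 1.19×10^-13 J.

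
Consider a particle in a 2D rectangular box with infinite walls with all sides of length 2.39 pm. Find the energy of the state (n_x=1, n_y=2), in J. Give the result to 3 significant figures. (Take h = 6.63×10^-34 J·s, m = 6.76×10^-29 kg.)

For a 2D rectangular well E = (h²/8m)·Σ n_i²/L_i² = (6.63×10^-34)²/(8·6.76×10^-29) · [1²/(2.39 pm)² + 2²/(2.39 pm)²].
Evaluating gives E = 7.11×10^-16 J.

E = 7.11×10^-16 J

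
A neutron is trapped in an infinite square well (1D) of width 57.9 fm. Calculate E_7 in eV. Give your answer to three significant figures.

For an infinite well E_n = n²h²/(8m_nL²), so E_1 = h²/(8m_nL²) = (6.626×10^-34)²/(8·1.675×10^-27·(5.79×10^-14 m)²) = 9.773×10^-15 J.
Then E_7 = 7²·E_1 = 49·9.773×10^-15 J = 4.789×10^-13 J.
Converting, E_7 = 4.789×10^-13 J / (1.602×10^-19 J/eV) = 2.99×10^6 eV.

E_7 = 2.99×10^6 eV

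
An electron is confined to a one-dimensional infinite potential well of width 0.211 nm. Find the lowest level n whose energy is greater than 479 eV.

E_1 = h²/(8m_eL²) = 1.353×10^-18 J = 8.446 eV.
Need n² > 479/8.446 = 56.71, i.e. n > 7.531.
The smallest integer satisfying this is n = 8.

n = 8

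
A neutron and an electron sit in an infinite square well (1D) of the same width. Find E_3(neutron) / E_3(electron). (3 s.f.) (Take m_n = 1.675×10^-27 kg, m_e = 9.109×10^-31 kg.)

5.44×10^-4

E_n ∝ 1/m at fixed n and L, so the ratio is m_e/m_n = 9.109×10^-31/1.675×10^-27 = 5.44×10^-4.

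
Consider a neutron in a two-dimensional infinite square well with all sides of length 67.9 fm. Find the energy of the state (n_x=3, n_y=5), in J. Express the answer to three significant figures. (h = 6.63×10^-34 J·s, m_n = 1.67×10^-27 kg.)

For a 2D rectangular well E = (h²/8m_n)·Σ n_i²/L_i² = (6.63×10^-34)²/(8·1.67×10^-27) · [3²/(67.9 fm)² + 5²/(67.9 fm)²].
Evaluating gives E = 2.43×10^-13 J.

E = 2.43×10^-13 J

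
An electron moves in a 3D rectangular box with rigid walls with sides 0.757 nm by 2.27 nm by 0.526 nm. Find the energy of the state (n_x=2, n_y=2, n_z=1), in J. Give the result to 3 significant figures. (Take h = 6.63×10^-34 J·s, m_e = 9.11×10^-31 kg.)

For a 3D rectangular well E = (h²/8m_e)·Σ n_i²/L_i² = (6.63×10^-34)²/(8·9.11×10^-31) · [2²/(0.757 nm)² + 2²/(2.27 nm)² + 1²/(0.526 nm)²].
Evaluating gives E = 6.86×10^-19 J.

E = 6.86×10^-19 J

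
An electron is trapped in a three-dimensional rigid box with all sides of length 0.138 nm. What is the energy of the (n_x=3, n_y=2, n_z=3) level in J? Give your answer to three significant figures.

For a 3D rectangular well E = (h²/8m_e)·Σ n_i²/L_i² = (6.626×10^-34)²/(8·9.109×10^-31) · [3²/(0.138 nm)² + 2²/(0.138 nm)² + 3²/(0.138 nm)²].
Evaluating gives E = 6.96×10^-17 J.

E = 6.96×10^-17 J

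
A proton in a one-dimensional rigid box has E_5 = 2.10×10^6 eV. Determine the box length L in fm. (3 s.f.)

From E_n = n²h²/(8m_pL²), L = n·h/√(8m_pE_n).
E_5 = 2.10×10^6 eV = 3.364×10^-13 J, so L = 5·6.626×10^-34/√(8·1.673×10^-27·3.364×10^-13) = 4.94×10^-14 m = 49.4 fm.

L = 49.4 fm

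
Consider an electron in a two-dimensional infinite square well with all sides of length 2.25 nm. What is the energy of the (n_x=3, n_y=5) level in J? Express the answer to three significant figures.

E = 4.05×10^-19 J

For a 2D rectangular well E = (h²/8m_e)·Σ n_i²/L_i² = (6.626×10^-34)²/(8·9.109×10^-31) · [3²/(2.25 nm)² + 5²/(2.25 nm)²].
Evaluating gives E = 4.05×10^-19 J.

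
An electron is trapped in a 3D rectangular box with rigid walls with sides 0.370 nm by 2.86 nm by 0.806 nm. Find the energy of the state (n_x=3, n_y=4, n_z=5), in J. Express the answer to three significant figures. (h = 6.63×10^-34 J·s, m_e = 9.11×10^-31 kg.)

E = 6.40×10^-18 J

For a 3D rectangular well E = (h²/8m_e)·Σ n_i²/L_i² = (6.63×10^-34)²/(8·9.11×10^-31) · [3²/(0.370 nm)² + 4²/(2.86 nm)² + 5²/(0.806 nm)²].
Evaluating gives E = 6.40×10^-18 J.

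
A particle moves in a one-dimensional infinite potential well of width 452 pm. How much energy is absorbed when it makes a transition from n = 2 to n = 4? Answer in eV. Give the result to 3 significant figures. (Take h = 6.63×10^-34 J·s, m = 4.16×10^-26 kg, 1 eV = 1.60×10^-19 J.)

E_1 = h²/(8mL²) = 6.465×10^-24 J.
|ΔE| = |2² − 4²|·E_1 = 12·6.465×10^-24 J = 7.758×10^-23 J = 4.85×10^-4 eV.

|ΔE| = 4.85×10^-4 eV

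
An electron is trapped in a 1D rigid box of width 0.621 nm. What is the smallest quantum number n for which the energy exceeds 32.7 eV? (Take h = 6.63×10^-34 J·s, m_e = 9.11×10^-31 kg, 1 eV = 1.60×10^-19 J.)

n = 6

E_1 = h²/(8m_eL²) = 1.564×10^-19 J = 0.9775 eV.
Need n² > 32.7/0.9775 = 33.45, i.e. n > 5.784.
The smallest integer satisfying this is n = 6.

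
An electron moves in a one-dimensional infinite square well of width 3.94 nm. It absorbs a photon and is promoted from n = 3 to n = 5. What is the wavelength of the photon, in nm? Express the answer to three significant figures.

λ = 3.20×10^3 nm

E_1 = h²/(8m_eL²) = 3.881×10^-21 J, so ΔE = (5² − 3²)E_1 = 6.210×10^-20 J.
λ = hc/ΔE = (6.626×10^-34·2.998×10^8)/6.210×10^-20 = 3.20×10^-6 m = 3.20×10^3 nm.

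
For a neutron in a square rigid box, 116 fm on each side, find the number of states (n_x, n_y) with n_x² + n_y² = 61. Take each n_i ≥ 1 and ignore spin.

degeneracy = 2

The level has n_x² + n_y² = 61. The ordered positive-integer solutions are (5, 6), (6, 5).
That gives 2 states.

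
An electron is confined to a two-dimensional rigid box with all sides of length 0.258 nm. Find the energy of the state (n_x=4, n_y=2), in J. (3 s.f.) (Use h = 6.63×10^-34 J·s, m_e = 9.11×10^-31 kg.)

E = 1.81×10^-17 J

For a 2D rectangular well E = (h²/8m_e)·Σ n_i²/L_i² = (6.63×10^-34)²/(8·9.11×10^-31) · [4²/(0.258 nm)² + 2²/(0.258 nm)²].
Evaluating gives E = 1.81×10^-17 J.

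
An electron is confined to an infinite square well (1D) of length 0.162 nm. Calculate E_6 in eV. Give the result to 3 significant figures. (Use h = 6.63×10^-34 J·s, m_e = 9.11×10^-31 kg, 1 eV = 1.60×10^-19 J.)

For an infinite well E_n = n²h²/(8m_eL²), so E_1 = h²/(8m_eL²) = (6.63×10^-34)²/(8·9.11×10^-31·(1.62×10^-10 m)²) = 2.298×10^-18 J.
Then E_6 = 6²·E_1 = 36·2.298×10^-18 J = 8.273×10^-17 J.
Converting, E_6 = 8.273×10^-17 J / (1.60×10^-19 J/eV) = 517 eV.

E_6 = 517 eV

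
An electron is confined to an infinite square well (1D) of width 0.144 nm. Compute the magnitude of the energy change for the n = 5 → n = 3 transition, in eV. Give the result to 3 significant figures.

|ΔE| = 290 eV

E_1 = h²/(8m_eL²) = 2.905×10^-18 J.
|ΔE| = |5² − 3²|·E_1 = 16·2.905×10^-18 J = 4.648×10^-17 J = 290 eV.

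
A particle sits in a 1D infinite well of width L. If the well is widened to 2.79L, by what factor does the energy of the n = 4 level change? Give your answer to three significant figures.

0.128

E_n ∝ 1/L², so the energy scales by 1/2.79² = 0.128.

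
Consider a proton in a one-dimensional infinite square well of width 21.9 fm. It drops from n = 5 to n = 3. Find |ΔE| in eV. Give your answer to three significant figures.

|ΔE| = 6.83×10^6 eV

E_1 = h²/(8m_pL²) = 6.840×10^-14 J.
|ΔE| = |5² − 3²|·E_1 = 16·6.840×10^-14 J = 1.094×10^-12 J = 6.83×10^6 eV.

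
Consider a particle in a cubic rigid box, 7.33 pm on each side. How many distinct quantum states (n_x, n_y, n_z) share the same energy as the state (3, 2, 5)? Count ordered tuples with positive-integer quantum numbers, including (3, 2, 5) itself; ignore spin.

degeneracy = 9

The level has n_x² + n_y² + n_z² = 38. The ordered positive-integer solutions are (1, 1, 6), (1, 6, 1), (2, 3, 5), (2, 5, 3), (3, 2, 5), (3, 5, 2), (5, 2, 3), (5, 3, 2), (6, 1, 1).
That gives 9 states.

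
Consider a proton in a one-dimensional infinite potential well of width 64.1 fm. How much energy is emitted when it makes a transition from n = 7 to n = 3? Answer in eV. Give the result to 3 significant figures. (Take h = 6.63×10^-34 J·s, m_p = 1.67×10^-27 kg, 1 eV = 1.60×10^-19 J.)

E_1 = h²/(8m_pL²) = 8.008×10^-15 J.
|ΔE| = |7² − 3²|·E_1 = 40·8.008×10^-15 J = 3.203×10^-13 J = 2.00×10^6 eV.

|ΔE| = 2.00×10^6 eV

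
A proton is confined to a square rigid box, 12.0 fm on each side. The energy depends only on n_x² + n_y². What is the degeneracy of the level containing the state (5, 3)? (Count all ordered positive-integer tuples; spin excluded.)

degeneracy = 2

The level has n_x² + n_y² = 34. The ordered positive-integer solutions are (3, 5), (5, 3).
That gives 2 states.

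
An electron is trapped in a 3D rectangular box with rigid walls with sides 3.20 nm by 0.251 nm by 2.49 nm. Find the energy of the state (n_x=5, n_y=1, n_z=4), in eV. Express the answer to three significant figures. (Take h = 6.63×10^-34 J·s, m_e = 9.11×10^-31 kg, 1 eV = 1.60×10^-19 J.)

E = 7.88 eV

For a 3D rectangular well E = (h²/8m_e)·Σ n_i²/L_i² = (6.63×10^-34)²/(8·9.11×10^-31) · [5²/(3.20 nm)² + 1²/(0.251 nm)² + 4²/(2.49 nm)²].
Evaluating gives E = 1.260×10^-18 J = 7.88 eV.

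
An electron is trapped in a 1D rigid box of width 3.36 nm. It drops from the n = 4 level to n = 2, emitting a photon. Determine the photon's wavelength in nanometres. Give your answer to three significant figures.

λ = 3.10×10^3 nm

E_1 = h²/(8m_eL²) = 5.337×10^-21 J, so ΔE = (4² − 2²)E_1 = 6.404×10^-20 J.
λ = hc/ΔE = (6.626×10^-34·2.998×10^8)/6.404×10^-20 = 3.10×10^-6 m = 3.10×10^3 nm.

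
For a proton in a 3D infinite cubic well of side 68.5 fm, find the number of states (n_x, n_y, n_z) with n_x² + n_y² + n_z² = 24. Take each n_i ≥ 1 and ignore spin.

The level has n_x² + n_y² + n_z² = 24. The ordered positive-integer solutions are (2, 2, 4), (2, 4, 2), (4, 2, 2).
That gives 3 states.

degeneracy = 3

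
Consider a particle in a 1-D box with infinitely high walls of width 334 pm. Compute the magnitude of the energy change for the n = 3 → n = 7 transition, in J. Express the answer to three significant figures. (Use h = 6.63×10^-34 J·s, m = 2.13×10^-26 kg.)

E_1 = h²/(8mL²) = 2.312×10^-23 J.
|ΔE| = |3² − 7²|·E_1 = 40·2.312×10^-23 J = 9.25×10^-22 J.

|ΔE| = 9.25×10^-22 J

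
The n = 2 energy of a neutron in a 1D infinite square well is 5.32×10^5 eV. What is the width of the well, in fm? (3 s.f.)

L = 39.2 fm

From E_n = n²h²/(8m_nL²), L = n·h/√(8m_nE_n).
E_2 = 5.32×10^5 eV = 8.523×10^-14 J, so L = 2·6.626×10^-34/√(8·1.675×10^-27·8.523×10^-14) = 3.92×10^-14 m = 39.2 fm.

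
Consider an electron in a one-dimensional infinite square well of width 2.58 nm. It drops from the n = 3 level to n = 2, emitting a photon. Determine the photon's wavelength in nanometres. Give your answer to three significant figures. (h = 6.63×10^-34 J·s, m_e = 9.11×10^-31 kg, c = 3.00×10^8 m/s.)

E_1 = h²/(8m_eL²) = 9.061×10^-21 J, so ΔE = (3² − 2²)E_1 = 4.530×10^-20 J.
λ = hc/ΔE = (6.63×10^-34·3.00×10^8)/4.530×10^-20 = 4.39×10^-6 m = 4.39×10^3 nm.

λ = 4.39×10^3 nm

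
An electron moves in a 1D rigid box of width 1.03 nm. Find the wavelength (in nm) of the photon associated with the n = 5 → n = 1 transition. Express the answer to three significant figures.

λ = 146 nm

E_1 = h²/(8m_eL²) = 5.679×10^-20 J, so ΔE = (5² − 1²)E_1 = 1.363×10^-18 J.
λ = hc/ΔE = (6.626×10^-34·2.998×10^8)/1.363×10^-18 = 1.46×10^-7 m = 146 nm.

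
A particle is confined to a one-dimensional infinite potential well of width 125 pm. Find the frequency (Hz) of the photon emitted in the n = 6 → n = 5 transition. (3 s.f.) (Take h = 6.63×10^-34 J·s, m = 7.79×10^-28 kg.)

E_1 = h²/(8mL²) = 4.514×10^-21 J and ΔE = (6² − 5²)E_1 = 4.965×10^-20 J.
f = ΔE/h = 4.965×10^-20/6.63×10^-34 = 7.49×10^13 Hz.

f = 7.49×10^13 Hz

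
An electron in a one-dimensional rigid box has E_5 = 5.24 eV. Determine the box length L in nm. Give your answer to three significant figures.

From E_n = n²h²/(8m_eL²), L = n·h/√(8m_eE_n).
E_5 = 5.24 eV = 8.394×10^-19 J, so L = 5·6.626×10^-34/√(8·9.109×10^-31·8.394×10^-19) = 1.34×10^-9 m = 1.34 nm.

L = 1.34 nm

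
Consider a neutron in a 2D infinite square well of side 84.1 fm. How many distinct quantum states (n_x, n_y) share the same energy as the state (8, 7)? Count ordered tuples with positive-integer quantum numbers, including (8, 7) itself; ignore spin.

degeneracy = 2

The level has n_x² + n_y² = 113. The ordered positive-integer solutions are (7, 8), (8, 7).
That gives 2 states.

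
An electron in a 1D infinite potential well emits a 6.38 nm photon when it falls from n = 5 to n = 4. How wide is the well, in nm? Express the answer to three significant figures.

The photon carries ΔE = hc/λ = 6.626×10^-34·2.998×10^8/6.38×10^-9 m = 3.114×10^-17 J.
Since ΔE = (5² − 4²)E_1, E_1 = 3.460×10^-18 J, and L = h/√(8m_eE_1) = 1.32×10^-10 m = 0.132 nm.

L = 0.132 nm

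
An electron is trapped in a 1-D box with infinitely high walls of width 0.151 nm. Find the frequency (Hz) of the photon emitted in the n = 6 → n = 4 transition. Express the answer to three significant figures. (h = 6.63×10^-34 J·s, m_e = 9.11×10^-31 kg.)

f = 7.98×10^16 Hz

E_1 = h²/(8m_eL²) = 2.645×10^-18 J and ΔE = (6² − 4²)E_1 = 5.290×10^-17 J.
f = ΔE/h = 5.290×10^-17/6.63×10^-34 = 7.98×10^16 Hz.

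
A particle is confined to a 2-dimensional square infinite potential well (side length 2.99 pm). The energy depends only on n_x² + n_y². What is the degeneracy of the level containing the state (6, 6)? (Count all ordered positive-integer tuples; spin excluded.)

degeneracy = 1

The level has n_x² + n_y² = 72. The ordered positive-integer solutions are (6, 6).
That gives 1 state.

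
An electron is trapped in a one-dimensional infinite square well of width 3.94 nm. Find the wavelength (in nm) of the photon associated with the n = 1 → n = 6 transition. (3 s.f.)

λ = 1.46×10^3 nm

E_1 = h²/(8m_eL²) = 3.881×10^-21 J, so ΔE = (6² − 1²)E_1 = 1.358×10^-19 J.
λ = hc/ΔE = (6.626×10^-34·2.998×10^8)/1.358×10^-19 = 1.46×10^-6 m = 1.46×10^3 nm.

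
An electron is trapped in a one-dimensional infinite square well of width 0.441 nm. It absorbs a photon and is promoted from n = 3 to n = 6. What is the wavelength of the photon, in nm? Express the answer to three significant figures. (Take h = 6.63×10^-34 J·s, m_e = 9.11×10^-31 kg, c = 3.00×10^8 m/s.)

E_1 = h²/(8m_eL²) = 3.101×10^-19 J, so ΔE = (6² − 3²)E_1 = 8.373×10^-18 J.
λ = hc/ΔE = (6.63×10^-34·3.00×10^8)/8.373×10^-18 = 2.38×10^-8 m = 23.8 nm.

λ = 23.8 nm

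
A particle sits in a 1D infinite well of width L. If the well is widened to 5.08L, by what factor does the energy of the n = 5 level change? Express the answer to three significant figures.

0.0388

E_n ∝ 1/L², so the energy scales by 1/5.08² = 0.0388.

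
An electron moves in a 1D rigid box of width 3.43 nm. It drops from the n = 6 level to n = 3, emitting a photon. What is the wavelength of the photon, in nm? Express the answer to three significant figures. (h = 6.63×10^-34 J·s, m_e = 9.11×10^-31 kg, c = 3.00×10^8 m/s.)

E_1 = h²/(8m_eL²) = 5.127×10^-21 J, so ΔE = (6² − 3²)E_1 = 1.384×10^-19 J.
λ = hc/ΔE = (6.63×10^-34·3.00×10^8)/1.384×10^-19 = 1.44×10^-6 m = 1.44×10^3 nm.

λ = 1.44×10^3 nm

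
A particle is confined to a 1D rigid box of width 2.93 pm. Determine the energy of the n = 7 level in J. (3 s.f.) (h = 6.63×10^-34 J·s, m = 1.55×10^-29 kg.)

E_7 = 2.02×10^-14 J

For an infinite well E_n = n²h²/(8mL²), so E_1 = h²/(8mL²) = (6.63×10^-34)²/(8·1.55×10^-29·(2.93×10^-12 m)²) = 4.129×10^-16 J.
Then E_7 = 7²·E_1 = 49·4.129×10^-16 J = 2.02×10^-14 J.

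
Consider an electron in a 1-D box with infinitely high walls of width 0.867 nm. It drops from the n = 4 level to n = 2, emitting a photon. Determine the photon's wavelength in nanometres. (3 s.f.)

E_1 = h²/(8m_eL²) = 8.015×10^-20 J, so ΔE = (4² − 2²)E_1 = 9.618×10^-19 J.
λ = hc/ΔE = (6.626×10^-34·2.998×10^8)/9.618×10^-19 = 2.07×10^-7 m = 207 nm.

λ = 207 nm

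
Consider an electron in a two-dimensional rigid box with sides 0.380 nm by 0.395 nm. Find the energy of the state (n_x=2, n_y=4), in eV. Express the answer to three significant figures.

For a 2D rectangular well E = (h²/8m_e)·Σ n_i²/L_i² = (6.626×10^-34)²/(8·9.109×10^-31) · [2²/(0.380 nm)² + 4²/(0.395 nm)²].
Evaluating gives E = 7.847×10^-18 J = 49.0 eV.

E = 49.0 eV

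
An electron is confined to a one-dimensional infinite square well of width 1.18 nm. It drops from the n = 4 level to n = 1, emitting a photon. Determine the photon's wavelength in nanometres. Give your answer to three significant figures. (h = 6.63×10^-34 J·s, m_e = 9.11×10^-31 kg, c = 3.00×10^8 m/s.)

λ = 306 nm

E_1 = h²/(8m_eL²) = 4.332×10^-20 J, so ΔE = (4² − 1²)E_1 = 6.498×10^-19 J.
λ = hc/ΔE = (6.63×10^-34·3.00×10^8)/6.498×10^-19 = 3.06×10^-7 m = 306 nm.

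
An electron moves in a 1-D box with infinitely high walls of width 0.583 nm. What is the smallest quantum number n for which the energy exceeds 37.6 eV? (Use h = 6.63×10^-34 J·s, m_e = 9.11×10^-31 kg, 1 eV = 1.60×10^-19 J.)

E_1 = h²/(8m_eL²) = 1.775×10^-19 J = 1.109 eV.
Need n² > 37.6/1.109 = 33.90, i.e. n > 5.822.
The smallest integer satisfying this is n = 6.

n = 6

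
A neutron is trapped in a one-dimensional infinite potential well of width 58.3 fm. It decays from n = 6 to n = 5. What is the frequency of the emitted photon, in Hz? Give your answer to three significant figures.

f = 1.60×10^20 Hz

E_1 = h²/(8m_nL²) = 9.640×10^-15 J and ΔE = (6² − 5²)E_1 = 1.060×10^-13 J.
f = ΔE/h = 1.060×10^-13/6.626×10^-34 = 1.60×10^20 Hz.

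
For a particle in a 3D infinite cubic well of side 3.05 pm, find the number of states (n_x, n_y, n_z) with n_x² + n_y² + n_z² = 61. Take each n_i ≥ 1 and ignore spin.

degeneracy = 6

The level has n_x² + n_y² + n_z² = 61. The ordered positive-integer solutions are (3, 4, 6), (3, 6, 4), (4, 3, 6), (4, 6, 3), (6, 3, 4), (6, 4, 3).
That gives 6 states.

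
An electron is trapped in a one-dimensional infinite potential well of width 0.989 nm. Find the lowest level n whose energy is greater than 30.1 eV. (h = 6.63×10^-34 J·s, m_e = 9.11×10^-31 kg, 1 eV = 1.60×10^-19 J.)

E_1 = h²/(8m_eL²) = 6.166×10^-20 J = 0.3854 eV.
Need n² > 30.1/0.3854 = 78.10, i.e. n > 8.837.
The smallest integer satisfying this is n = 9.

n = 9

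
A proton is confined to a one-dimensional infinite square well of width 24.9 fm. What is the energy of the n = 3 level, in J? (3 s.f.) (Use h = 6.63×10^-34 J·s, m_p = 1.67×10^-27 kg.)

E_3 = 4.78×10^-13 J

For an infinite well E_n = n²h²/(8m_pL²), so E_1 = h²/(8m_pL²) = (6.63×10^-34)²/(8·1.67×10^-27·(2.49×10^-14 m)²) = 5.307×10^-14 J.
Then E_3 = 3²·E_1 = 9·5.307×10^-14 J = 4.78×10^-13 J.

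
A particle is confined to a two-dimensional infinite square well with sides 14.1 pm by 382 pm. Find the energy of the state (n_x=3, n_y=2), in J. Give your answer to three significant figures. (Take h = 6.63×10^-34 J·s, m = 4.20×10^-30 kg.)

E = 5.93×10^-16 J

For a 2D rectangular well E = (h²/8m)·Σ n_i²/L_i² = (6.63×10^-34)²/(8·4.20×10^-30) · [3²/(14.1 pm)² + 2²/(382 pm)²].
Evaluating gives E = 5.93×10^-16 J.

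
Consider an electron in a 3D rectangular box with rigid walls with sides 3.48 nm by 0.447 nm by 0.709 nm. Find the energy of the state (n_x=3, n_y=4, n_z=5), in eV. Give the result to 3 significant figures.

E = 49.1 eV

For a 3D rectangular well E = (h²/8m_e)·Σ n_i²/L_i² = (6.626×10^-34)²/(8·9.109×10^-31) · [3²/(3.48 nm)² + 4²/(0.447 nm)² + 5²/(0.709 nm)²].
Evaluating gives E = 7.866×10^-18 J = 49.1 eV.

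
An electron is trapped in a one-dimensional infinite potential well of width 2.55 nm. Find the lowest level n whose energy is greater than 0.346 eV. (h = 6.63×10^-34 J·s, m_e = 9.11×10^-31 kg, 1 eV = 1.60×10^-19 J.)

n = 3

E_1 = h²/(8m_eL²) = 9.276×10^-21 J = 0.05798 eV.
Need n² > 0.346/0.05798 = 5.968, i.e. n > 2.443.
The smallest integer satisfying this is n = 3.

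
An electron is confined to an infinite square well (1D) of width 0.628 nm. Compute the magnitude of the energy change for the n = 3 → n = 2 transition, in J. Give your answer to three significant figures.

|ΔE| = 7.64×10^-19 J

E_1 = h²/(8m_eL²) = 1.528×10^-19 J.
|ΔE| = |3² − 2²|·E_1 = 5·1.528×10^-19 J = 7.64×10^-19 J.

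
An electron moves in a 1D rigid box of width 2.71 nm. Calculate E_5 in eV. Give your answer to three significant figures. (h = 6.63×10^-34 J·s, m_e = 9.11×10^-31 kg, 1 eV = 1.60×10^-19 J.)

E_5 = 1.28 eV

For an infinite well E_n = n²h²/(8m_eL²), so E_1 = h²/(8m_eL²) = (6.63×10^-34)²/(8·9.11×10^-31·(2.71×10^-9 m)²) = 8.213×10^-21 J.
Then E_5 = 5²·E_1 = 25·8.213×10^-21 J = 2.053×10^-19 J.
Converting, E_5 = 2.053×10^-19 J / (1.60×10^-19 J/eV) = 1.28 eV.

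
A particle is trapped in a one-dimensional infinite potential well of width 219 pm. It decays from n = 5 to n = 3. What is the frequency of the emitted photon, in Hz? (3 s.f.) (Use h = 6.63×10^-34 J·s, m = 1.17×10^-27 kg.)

E_1 = h²/(8mL²) = 9.792×10^-22 J and ΔE = (5² − 3²)E_1 = 1.567×10^-20 J.
f = ΔE/h = 1.567×10^-20/6.63×10^-34 = 2.36×10^13 Hz.

f = 2.36×10^13 Hz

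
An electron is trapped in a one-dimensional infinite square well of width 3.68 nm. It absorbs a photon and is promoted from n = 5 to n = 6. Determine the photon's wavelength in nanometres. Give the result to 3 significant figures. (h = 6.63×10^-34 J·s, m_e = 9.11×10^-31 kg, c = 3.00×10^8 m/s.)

λ = 4.06×10^3 nm

E_1 = h²/(8m_eL²) = 4.454×10^-21 J, so ΔE = (6² − 5²)E_1 = 4.899×10^-20 J.
λ = hc/ΔE = (6.63×10^-34·3.00×10^8)/4.899×10^-20 = 4.06×10^-6 m = 4.06×10^3 nm.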